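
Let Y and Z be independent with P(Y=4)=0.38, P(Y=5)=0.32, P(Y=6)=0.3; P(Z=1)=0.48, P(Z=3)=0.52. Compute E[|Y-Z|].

E[|Y-Z|] = Σ_y Σ_z |y-z| · P(Y=y)P(Z=z)
 = 3·0.1824 + 1·0.1976 + 4·0.1536 + 2·0.1664 + 5·0.144 + 3·0.156
 = 0.5472 + 0.1976 + 0.6144 + 0.3328 + 0.72 + 0.468
 = 2.88

2.88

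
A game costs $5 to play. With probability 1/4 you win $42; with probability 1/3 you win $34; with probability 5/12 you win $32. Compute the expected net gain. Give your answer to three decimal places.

E[payout] = 42·1/4 + 34·1/3 + 32·5/12
 = 21/2 + 34/3 + 40/3
 = 211/6
Net = 211/6 - 5 = 181/6

30.167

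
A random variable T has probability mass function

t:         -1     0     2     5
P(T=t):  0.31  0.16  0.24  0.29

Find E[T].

1.62

E[T] = Σ t·P(T=t)
 = (-1)·0.31 + 0·0.16 + 2·0.24 + 5·0.29
 = (-0.31) + 0 + 0.48 + 1.45
 = 1.62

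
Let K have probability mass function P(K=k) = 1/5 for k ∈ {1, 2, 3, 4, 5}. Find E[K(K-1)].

E[K(K-1)] = Σ k(k-1)·P(K=k)
 = 0·1/5 + 2·1/5 + 6·1/5 + 12·1/5 + 20·1/5
 = 0 + 2/5 + 6/5 + 12/5 + 4
 = 8

8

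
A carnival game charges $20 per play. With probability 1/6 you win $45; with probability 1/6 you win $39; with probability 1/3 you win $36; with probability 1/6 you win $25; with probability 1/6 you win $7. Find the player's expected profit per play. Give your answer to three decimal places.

11.333

E[payout] = 45·1/6 + 39·1/6 + 36·1/3 + 25·1/6 + 7·1/6
 = 15/2 + 13/2 + 12 + 25/6 + 7/6
 = 94/3
Net = 94/3 - 20 = 34/3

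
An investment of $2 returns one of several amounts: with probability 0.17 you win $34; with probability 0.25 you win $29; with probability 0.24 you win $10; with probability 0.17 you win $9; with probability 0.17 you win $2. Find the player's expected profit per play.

15.3

E[payout] = 34·0.17 + 29·0.25 + 10·0.24 + 9·0.17 + 2·0.17
 = 5.78 + 7.25 + 2.4 + 1.53 + 0.34
 = 17.3
Net = 17.3 - 2 = 15.3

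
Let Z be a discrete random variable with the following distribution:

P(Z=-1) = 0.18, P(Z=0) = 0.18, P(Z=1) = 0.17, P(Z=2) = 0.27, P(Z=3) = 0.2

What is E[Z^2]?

E[Z^2] = Σ z^2·P(Z=z)
 = 1·0.18 + 0·0.18 + 1·0.17 + 4·0.27 + 9·0.2
 = 0.18 + 0 + 0.17 + 1.08 + 1.8
 = 3.23

3.23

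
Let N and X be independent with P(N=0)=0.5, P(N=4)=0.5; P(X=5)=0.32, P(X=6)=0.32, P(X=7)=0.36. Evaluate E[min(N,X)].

2

E[min(N,X)] = Σ_n Σ_x min(n,x) · P(N=n)P(X=x)
 = 0·0.16 + 0·0.16 + 0·0.18 + 4·0.16 + 4·0.16 + 4·0.18
 = 0 + 0 + 0 + 0.64 + 0.64 + 0.72
 = 2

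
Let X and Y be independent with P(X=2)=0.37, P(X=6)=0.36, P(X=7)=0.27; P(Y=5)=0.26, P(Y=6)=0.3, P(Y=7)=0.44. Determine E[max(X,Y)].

6.495

E[max(X,Y)] = Σ_x Σ_y max(x,y) · P(X=x)P(Y=y)
 = 5·0.0962 + 6·0.111 + 7·0.1628 + 6·0.0936 + 6·0.108 + 7·0.1584 + 7·0.0702 + 7·0.081 + 7·0.1188
 = 0.481 + 0.666 + 1.1396 + 0.5616 + 0.648 + 1.1088 + 0.4914 + 0.567 + 0.8316
 = 6.495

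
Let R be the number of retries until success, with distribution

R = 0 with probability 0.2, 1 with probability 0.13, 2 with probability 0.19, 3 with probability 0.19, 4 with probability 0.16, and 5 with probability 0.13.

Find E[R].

E[R] = Σ r·P(R=r)
 = 0·0.2 + 1·0.13 + 2·0.19 + 3·0.19 + 4·0.16 + 5·0.13
 = 0 + 0.13 + 0.38 + 0.57 + 0.64 + 0.65
 = 2.37

2.37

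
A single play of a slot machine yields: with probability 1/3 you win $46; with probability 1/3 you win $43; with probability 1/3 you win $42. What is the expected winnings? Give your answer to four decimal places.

43.6667

E[payout] = 46·1/3 + 43·1/3 + 42·1/3
 = 46/3 + 43/3 + 14
 = 131/3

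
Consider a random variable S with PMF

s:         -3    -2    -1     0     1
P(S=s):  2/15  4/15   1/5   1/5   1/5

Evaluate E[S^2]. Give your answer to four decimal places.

E[S^2] = Σ s^2·P(S=s)
 = 9·2/15 + 4·4/15 + 1·1/5 + 0·1/5 + 1·1/5
 = 6/5 + 16/15 + 1/5 + 0 + 1/5
 = 8/3

2.6667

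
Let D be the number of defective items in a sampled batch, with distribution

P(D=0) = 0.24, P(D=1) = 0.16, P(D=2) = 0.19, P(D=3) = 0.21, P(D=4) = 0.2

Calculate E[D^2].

E[D^2] = Σ d^2·P(D=d)
 = 0·0.24 + 1·0.16 + 4·0.19 + 9·0.21 + 16·0.2
 = 0 + 0.16 + 0.76 + 1.89 + 3.2
 = 6.01

6.01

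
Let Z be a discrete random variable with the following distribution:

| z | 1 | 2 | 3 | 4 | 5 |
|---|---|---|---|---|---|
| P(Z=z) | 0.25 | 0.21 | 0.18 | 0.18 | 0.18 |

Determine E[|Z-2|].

1.33

E[|Z-2|] = Σ |z-2|·P(Z=z)
 = 1·0.25 + 0·0.21 + 1·0.18 + 2·0.18 + 3·0.18
 = 0.25 + 0 + 0.18 + 0.36 + 0.54
 = 1.33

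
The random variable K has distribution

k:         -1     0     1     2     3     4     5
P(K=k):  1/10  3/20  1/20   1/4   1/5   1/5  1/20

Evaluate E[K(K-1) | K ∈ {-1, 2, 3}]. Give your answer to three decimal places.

3.455

P(K ∈ {-1, 2, 3}) = 1/10 + 1/4 + 1/5 = 11/20.
E[K(K-1) | K ∈ {-1, 2, 3}] = [2·1/10 + 2·1/4 + 6·1/5] / (11/20)
 = 19/10 / (11/20)
 = 38/11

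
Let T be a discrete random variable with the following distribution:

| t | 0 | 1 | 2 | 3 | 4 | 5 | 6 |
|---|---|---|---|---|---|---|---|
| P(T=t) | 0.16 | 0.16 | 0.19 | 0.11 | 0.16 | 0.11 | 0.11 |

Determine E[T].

2.72

E[T] = Σ t·P(T=t)
 = 0·0.16 + 1·0.16 + 2·0.19 + 3·0.11 + 4·0.16 + 5·0.11 + 6·0.11
 = 0 + 0.16 + 0.38 + 0.33 + 0.64 + 0.55 + 0.66
 = 2.72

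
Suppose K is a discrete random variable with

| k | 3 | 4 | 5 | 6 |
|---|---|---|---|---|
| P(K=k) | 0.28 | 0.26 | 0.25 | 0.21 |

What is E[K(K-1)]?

16.1

E[K(K-1)] = Σ k(k-1)·P(K=k)
 = 6·0.28 + 12·0.26 + 20·0.25 + 30·0.21
 = 1.68 + 3.12 + 5 + 6.3
 = 16.1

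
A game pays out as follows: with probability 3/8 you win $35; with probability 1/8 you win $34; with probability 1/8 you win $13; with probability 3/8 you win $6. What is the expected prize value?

21.25

E[payout] = 35·3/8 + 34·1/8 + 13·1/8 + 6·3/8
 = 105/8 + 17/4 + 13/8 + 9/4
 = 85/4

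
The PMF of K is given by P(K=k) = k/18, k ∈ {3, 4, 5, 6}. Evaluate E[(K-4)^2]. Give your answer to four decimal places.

E[(K-4)^2] = Σ (k-4)^2·P(K=k)
 = 1·1/6 + 0·2/9 + 1·5/18 + 4·1/3
 = 1/6 + 0 + 5/18 + 4/3
 = 16/9

1.7778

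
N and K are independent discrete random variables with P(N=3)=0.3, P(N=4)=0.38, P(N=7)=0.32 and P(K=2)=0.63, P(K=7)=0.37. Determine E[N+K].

8.51

E[N+K] = Σ_n Σ_k (n+k) · P(N=n)P(K=k)
 = 5·0.189 + 10·0.111 + 6·0.2394 + 11·0.1406 + 9·0.2016 + 14·0.1184
 = 0.945 + 1.11 + 1.4364 + 1.5466 + 1.8144 + 1.6576
 = 8.51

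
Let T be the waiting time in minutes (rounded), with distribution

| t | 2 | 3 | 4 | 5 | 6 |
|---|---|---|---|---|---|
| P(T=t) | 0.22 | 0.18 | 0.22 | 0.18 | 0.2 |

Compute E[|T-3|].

1.4

E[|T-3|] = Σ |t-3|·P(T=t)
 = 1·0.22 + 0·0.18 + 1·0.22 + 2·0.18 + 3·0.2
 = 0.22 + 0 + 0.22 + 0.36 + 0.6
 = 1.4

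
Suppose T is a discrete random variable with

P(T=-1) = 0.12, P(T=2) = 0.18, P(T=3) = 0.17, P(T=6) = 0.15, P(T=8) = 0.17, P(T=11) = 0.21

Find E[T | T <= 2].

P(T <= 2) = 0.12 + 0.18 = 0.3.
E[T | T <= 2] = [(-1)·0.12 + 2·0.18] / 0.3
 = 0.24 / 0.3
 = 4/5

0.8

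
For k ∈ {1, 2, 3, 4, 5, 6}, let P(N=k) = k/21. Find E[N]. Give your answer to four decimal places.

4.3333

E[N] = Σ n·P(N=n)
 = 1·1/21 + 2·2/21 + 3·1/7 + 4·4/21 + 5·5/21 + 6·2/7
 = 1/21 + 4/21 + 3/7 + 16/21 + 25/21 + 12/7
 = 13/3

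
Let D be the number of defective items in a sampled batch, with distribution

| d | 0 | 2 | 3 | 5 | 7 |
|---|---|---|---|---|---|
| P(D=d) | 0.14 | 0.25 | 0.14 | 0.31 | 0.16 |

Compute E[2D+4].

11.18

E[2D+4] = Σ (2d+4)·P(D=d)
 = 4·0.14 + 8·0.25 + 10·0.14 + 14·0.31 + 18·0.16
 = 0.56 + 2 + 1.4 + 4.34 + 2.88
 = 11.18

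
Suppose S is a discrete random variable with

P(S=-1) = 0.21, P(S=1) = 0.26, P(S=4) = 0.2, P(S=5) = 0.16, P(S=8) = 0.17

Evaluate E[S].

3.01

E[S] = Σ s·P(S=s)
 = (-1)·0.21 + 1·0.26 + 4·0.2 + 5·0.16 + 8·0.17
 = (-0.21) + 0.26 + 0.8 + 0.8 + 1.36
 = 3.01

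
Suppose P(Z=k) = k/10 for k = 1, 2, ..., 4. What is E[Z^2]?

10

E[Z^2] = Σ z^2·P(Z=z)
 = 1·1/10 + 4·1/5 + 9·3/10 + 16·2/5
 = 1/10 + 4/5 + 27/10 + 32/5
 = 10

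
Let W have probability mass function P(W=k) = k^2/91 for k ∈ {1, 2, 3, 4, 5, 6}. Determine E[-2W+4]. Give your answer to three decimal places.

E[-2W+4] = Σ (-2w+4)·P(W=w)
 = 2·1/91 + 0·4/91 + (-2)·9/91 + (-4)·16/91 + (-6)·25/91 + (-8)·36/91
 = 2/91 + 0 + (-18/91) + (-64/91) + (-150/91) + (-288/91)
 = -74/13

-5.692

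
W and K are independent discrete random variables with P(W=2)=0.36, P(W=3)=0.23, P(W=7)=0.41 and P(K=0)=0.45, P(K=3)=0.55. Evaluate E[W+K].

E[W+K] = Σ_w Σ_k (w+k) · P(W=w)P(K=k)
 = 2·0.162 + 5·0.198 + 3·0.1035 + 6·0.1265 + 7·0.1845 + 10·0.2255
 = 0.324 + 0.99 + 0.3105 + 0.759 + 1.2915 + 2.255
 = 5.93

5.93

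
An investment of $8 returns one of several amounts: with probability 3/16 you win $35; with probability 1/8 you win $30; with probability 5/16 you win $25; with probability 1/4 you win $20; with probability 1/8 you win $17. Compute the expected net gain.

17.25

E[payout] = 35·3/16 + 30·1/8 + 25·5/16 + 20·1/4 + 17·1/8
 = 105/16 + 15/4 + 125/16 + 5 + 17/8
 = 101/4
Net = 101/4 - 8 = 69/4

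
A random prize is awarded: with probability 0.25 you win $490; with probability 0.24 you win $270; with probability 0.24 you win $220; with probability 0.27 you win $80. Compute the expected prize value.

E[payout] = 490·0.25 + 270·0.24 + 220·0.24 + 80·0.27
 = 122.5 + 64.8 + 52.8 + 21.6
 = 261.7

261.7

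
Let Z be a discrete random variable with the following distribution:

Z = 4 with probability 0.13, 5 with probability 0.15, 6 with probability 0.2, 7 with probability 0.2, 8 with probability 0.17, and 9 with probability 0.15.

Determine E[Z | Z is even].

P(Z is even) = 0.13 + 0.2 + 0.17 = 0.5.
E[Z | Z is even] = [4·0.13 + 6·0.2 + 8·0.17] / 0.5
 = 3.08 / 0.5
 = 154/25

6.16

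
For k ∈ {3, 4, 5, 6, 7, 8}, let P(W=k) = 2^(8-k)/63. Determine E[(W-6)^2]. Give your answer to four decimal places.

5.8095

E[(W-6)^2] = Σ (w-6)^2·P(W=w)
 = 9·32/63 + 4·16/63 + 1·8/63 + 0·4/63 + 1·2/63 + 4·1/63
 = 32/7 + 64/63 + 8/63 + 0 + 2/63 + 4/63
 = 122/21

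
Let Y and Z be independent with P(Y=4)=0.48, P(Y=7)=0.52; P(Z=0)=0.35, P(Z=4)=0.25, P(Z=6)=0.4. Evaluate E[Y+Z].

8.96

E[Y+Z] = Σ_y Σ_z (y+z) · P(Y=y)P(Z=z)
 = 4·0.168 + 8·0.12 + 10·0.192 + 7·0.182 + 11·0.13 + 13·0.208
 = 0.672 + 0.96 + 1.92 + 1.274 + 1.43 + 2.704
 = 8.96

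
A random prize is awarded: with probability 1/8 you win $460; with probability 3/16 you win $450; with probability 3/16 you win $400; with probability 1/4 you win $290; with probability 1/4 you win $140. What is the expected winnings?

E[payout] = 460·1/8 + 450·3/16 + 400·3/16 + 290·1/4 + 140·1/4
 = 115/2 + 675/8 + 75 + 145/2 + 35
 = 2595/8

324.375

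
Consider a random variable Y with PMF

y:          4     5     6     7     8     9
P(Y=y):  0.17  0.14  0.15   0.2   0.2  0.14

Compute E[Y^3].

333.84

E[Y^3] = Σ y^3·P(Y=y)
 = 64·0.17 + 125·0.14 + 216·0.15 + 343·0.2 + 512·0.2 + 729·0.14
 = 10.88 + 17.5 + 32.4 + 68.6 + 102.4 + 102.06
 = 333.84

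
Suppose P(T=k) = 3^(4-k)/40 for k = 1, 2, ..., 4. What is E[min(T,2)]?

E[min(T,2)] = Σ min(t,2)·P(T=t)
 = 1·27/40 + 2·9/40 + 2·3/40 + 2·1/40
 = 27/40 + 9/20 + 3/20 + 1/20
 = 53/40

1.325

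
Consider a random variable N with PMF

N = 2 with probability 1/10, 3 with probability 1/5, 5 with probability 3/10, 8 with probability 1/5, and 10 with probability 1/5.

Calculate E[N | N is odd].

4.2

P(N is odd) = 1/5 + 3/10 = 1/2.
E[N | N is odd] = [3·1/5 + 5·3/10] / (1/2)
 = 21/10 / (1/2)
 = 21/5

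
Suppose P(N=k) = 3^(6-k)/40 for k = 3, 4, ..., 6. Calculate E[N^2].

12.45

E[N^2] = Σ n^2·P(N=n)
 = 9·27/40 + 16·9/40 + 25·3/40 + 36·1/40
 = 243/40 + 18/5 + 15/8 + 9/10
 = 249/20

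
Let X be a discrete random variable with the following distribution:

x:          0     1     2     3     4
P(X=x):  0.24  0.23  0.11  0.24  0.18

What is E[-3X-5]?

-10.67

E[-3X-5] = Σ (-3x-5)·P(X=x)
 = (-5)·0.24 + (-8)·0.23 + (-11)·0.11 + (-14)·0.24 + (-17)·0.18
 = (-1.2) + (-1.84) + (-1.21) + (-3.36) + (-3.06)
 = -10.67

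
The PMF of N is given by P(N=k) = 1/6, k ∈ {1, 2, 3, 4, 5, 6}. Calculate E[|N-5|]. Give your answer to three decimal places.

E[|N-5|] = Σ |n-5|·P(N=n)
 = 4·1/6 + 3·1/6 + 2·1/6 + 1·1/6 + 0·1/6 + 1·1/6
 = 2/3 + 1/2 + 1/3 + 1/6 + 0 + 1/6
 = 11/6

1.833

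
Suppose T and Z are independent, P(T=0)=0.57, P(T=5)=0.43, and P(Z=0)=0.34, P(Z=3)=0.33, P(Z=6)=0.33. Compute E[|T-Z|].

E[|T-Z|] = Σ_t Σ_z |t-z| · P(T=t)P(Z=z)
 = 0·0.1938 + 3·0.1881 + 6·0.1881 + 5·0.1462 + 2·0.1419 + 1·0.1419
 = 0 + 0.5643 + 1.1286 + 0.731 + 0.2838 + 0.1419
 = 2.8496

2.8496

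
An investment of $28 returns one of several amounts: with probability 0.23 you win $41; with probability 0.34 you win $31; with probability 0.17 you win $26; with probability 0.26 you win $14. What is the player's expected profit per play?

E[payout] = 41·0.23 + 31·0.34 + 26·0.17 + 14·0.26
 = 9.43 + 10.54 + 4.42 + 3.64
 = 28.03
Net = 28.03 - 28 = 0.03

0.03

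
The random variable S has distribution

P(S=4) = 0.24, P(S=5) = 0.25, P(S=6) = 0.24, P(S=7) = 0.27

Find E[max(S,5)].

5.78

E[max(S,5)] = Σ max(s,5)·P(S=s)
 = 5·0.24 + 5·0.25 + 6·0.24 + 7·0.27
 = 1.2 + 1.25 + 1.44 + 1.89
 = 5.78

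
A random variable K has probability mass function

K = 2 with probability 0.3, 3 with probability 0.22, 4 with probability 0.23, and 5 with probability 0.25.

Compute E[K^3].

E[K^3] = Σ k^3·P(K=k)
 = 8·0.3 + 27·0.22 + 64·0.23 + 125·0.25
 = 2.4 + 5.94 + 14.72 + 31.25
 = 54.31

54.31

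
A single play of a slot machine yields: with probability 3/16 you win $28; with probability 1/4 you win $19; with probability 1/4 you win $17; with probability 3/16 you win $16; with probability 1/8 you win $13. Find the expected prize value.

E[payout] = 28·3/16 + 19·1/4 + 17·1/4 + 16·3/16 + 13·1/8
 = 21/4 + 19/4 + 17/4 + 3 + 13/8
 = 151/8

18.875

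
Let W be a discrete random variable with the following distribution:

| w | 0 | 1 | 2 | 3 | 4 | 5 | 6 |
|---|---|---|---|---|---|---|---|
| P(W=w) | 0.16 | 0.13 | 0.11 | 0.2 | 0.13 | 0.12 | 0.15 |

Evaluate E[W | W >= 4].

P(W >= 4) = 0.13 + 0.12 + 0.15 = 0.4.
E[W | W >= 4] = [4·0.13 + 5·0.12 + 6·0.15] / 0.4
 = 2.02 / 0.4
 = 101/20

5.05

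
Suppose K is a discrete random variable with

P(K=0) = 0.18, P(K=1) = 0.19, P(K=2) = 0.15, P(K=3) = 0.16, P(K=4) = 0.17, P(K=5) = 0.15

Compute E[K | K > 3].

4.46875

P(K > 3) = 0.17 + 0.15 = 0.32.
E[K | K > 3] = [4·0.17 + 5·0.15] / 0.32
 = 1.43 / 0.32
 = 143/32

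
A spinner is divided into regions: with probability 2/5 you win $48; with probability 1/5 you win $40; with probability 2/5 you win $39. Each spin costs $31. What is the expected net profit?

11.8

E[payout] = 48·2/5 + 40·1/5 + 39·2/5
 = 96/5 + 8 + 78/5
 = 214/5
Net = 214/5 - 31 = 59/5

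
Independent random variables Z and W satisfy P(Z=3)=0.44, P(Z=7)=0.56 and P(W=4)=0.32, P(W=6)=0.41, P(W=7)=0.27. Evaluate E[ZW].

E[ZW] = Σ_z Σ_w zw · P(Z=z)P(W=w)
 = 12·0.1408 + 18·0.1804 + 21·0.1188 + 28·0.1792 + 42·0.2296 + 49·0.1512
 = 1.6896 + 3.2472 + 2.4948 + 5.0176 + 9.6432 + 7.4088
 = 29.5012

29.5012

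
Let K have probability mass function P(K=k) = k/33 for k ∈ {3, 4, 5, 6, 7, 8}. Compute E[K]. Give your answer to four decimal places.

E[K] = Σ k·P(K=k)
 = 3·1/11 + 4·4/33 + 5·5/33 + 6·2/11 + 7·7/33 + 8·8/33
 = 3/11 + 16/33 + 25/33 + 12/11 + 49/33 + 64/33
 = 199/33

6.0303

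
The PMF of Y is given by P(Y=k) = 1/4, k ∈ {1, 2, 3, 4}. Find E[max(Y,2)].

E[max(Y,2)] = Σ max(y,2)·P(Y=y)
 = 2·1/4 + 2·1/4 + 3·1/4 + 4·1/4
 = 1/2 + 1/2 + 3/4 + 1
 = 11/4

2.75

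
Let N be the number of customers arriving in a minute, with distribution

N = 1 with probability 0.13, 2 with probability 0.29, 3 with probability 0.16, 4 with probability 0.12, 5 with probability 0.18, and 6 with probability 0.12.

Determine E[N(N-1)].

E[N(N-1)] = Σ n(n-1)·P(N=n)
 = 0·0.13 + 2·0.29 + 6·0.16 + 12·0.12 + 20·0.18 + 30·0.12
 = 0 + 0.58 + 0.96 + 1.44 + 3.6 + 3.6
 = 10.18

10.18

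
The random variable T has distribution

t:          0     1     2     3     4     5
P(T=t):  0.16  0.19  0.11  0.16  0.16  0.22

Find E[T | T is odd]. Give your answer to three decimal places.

3.105

P(T is odd) = 0.19 + 0.16 + 0.22 = 0.57.
E[T | T is odd] = [1·0.19 + 3·0.16 + 5·0.22] / 0.57
 = 1.77 / 0.57
 = 59/19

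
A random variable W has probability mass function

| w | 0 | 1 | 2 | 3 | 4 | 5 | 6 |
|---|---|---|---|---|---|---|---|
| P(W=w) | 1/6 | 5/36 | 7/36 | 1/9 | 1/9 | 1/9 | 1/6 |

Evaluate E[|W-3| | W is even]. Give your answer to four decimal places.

P(W is even) = 1/6 + 7/36 + 1/9 + 1/6 = 23/36.
E[|W-3| | W is even] = [3·1/6 + 1·7/36 + 1·1/9 + 3·1/6] / (23/36)
 = 47/36 / (23/36)
 = 47/23

2.0435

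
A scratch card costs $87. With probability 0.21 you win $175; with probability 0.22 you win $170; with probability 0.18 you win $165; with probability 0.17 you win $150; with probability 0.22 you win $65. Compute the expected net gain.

56.65

E[payout] = 175·0.21 + 170·0.22 + 165·0.18 + 150·0.17 + 65·0.22
 = 36.75 + 37.4 + 29.7 + 25.5 + 14.3
 = 143.65
Net = 143.65 - 87 = 56.65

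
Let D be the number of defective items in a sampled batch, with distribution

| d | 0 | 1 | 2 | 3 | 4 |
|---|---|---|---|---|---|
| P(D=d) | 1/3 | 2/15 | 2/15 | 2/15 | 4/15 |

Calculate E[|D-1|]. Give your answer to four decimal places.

1.5333

E[|D-1|] = Σ |d-1|·P(D=d)
 = 1·1/3 + 0·2/15 + 1·2/15 + 2·2/15 + 3·4/15
 = 1/3 + 0 + 2/15 + 4/15 + 4/5
 = 23/15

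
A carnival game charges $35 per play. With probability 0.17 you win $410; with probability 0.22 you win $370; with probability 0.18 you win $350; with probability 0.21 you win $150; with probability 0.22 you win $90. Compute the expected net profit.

E[payout] = 410·0.17 + 370·0.22 + 350·0.18 + 150·0.21 + 90·0.22
 = 69.7 + 81.4 + 63 + 31.5 + 19.8
 = 265.4
Net = 265.4 - 35 = 230.4

230.4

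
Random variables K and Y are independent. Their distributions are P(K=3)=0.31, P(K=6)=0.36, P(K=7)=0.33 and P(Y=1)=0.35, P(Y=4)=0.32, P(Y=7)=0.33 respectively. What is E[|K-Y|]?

E[|K-Y|] = Σ_k Σ_y |k-y| · P(K=k)P(Y=y)
 = 2·0.1085 + 1·0.0992 + 4·0.1023 + 5·0.126 + 2·0.1152 + 1·0.1188 + 6·0.1155 + 3·0.1056 + 0·0.1089
 = 0.217 + 0.0992 + 0.4092 + 0.63 + 0.2304 + 0.1188 + 0.693 + 0.3168 + 0
 = 2.7144

2.7144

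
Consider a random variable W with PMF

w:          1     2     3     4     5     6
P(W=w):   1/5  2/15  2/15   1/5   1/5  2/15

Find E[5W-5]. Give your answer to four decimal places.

E[5W-5] = Σ (5w-5)·P(W=w)
 = 0·1/5 + 5·2/15 + 10·2/15 + 15·1/5 + 20·1/5 + 25·2/15
 = 0 + 2/3 + 4/3 + 3 + 4 + 10/3
 = 37/3

12.3333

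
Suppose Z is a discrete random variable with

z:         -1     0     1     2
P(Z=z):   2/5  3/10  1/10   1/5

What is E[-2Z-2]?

-2.2

E[-2Z-2] = Σ (-2z-2)·P(Z=z)
 = 0·2/5 + (-2)·3/10 + (-4)·1/10 + (-6)·1/5
 = 0 + (-3/5) + (-2/5) + (-6/5)
 = -11/5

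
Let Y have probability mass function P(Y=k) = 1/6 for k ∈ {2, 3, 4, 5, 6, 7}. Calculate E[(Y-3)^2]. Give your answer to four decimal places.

E[(Y-3)^2] = Σ (y-3)^2·P(Y=y)
 = 1·1/6 + 0·1/6 + 1·1/6 + 4·1/6 + 9·1/6 + 16·1/6
 = 1/6 + 0 + 1/6 + 2/3 + 3/2 + 8/3
 = 31/6

5.1667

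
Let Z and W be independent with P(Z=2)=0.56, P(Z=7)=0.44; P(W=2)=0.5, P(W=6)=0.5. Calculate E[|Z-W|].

E[|Z-W|] = Σ_z Σ_w |z-w| · P(Z=z)P(W=w)
 = 0·0.28 + 4·0.28 + 5·0.22 + 1·0.22
 = 0 + 1.12 + 1.1 + 0.22
 = 2.44

2.44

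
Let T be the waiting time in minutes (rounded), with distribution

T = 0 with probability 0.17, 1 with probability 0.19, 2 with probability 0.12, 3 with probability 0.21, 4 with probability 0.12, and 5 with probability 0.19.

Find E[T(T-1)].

E[T(T-1)] = Σ t(t-1)·P(T=t)
 = 0·0.17 + 0·0.19 + 2·0.12 + 6·0.21 + 12·0.12 + 20·0.19
 = 0 + 0 + 0.24 + 1.26 + 1.44 + 3.8
 = 6.74

6.74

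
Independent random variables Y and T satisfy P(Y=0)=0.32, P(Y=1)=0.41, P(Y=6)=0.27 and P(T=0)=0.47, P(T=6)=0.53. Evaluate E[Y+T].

5.21

E[Y+T] = Σ_y Σ_t (y+t) · P(Y=y)P(T=t)
 = 0·0.1504 + 6·0.1696 + 1·0.1927 + 7·0.2173 + 6·0.1269 + 12·0.1431
 = 0 + 1.0176 + 0.1927 + 1.5211 + 0.7614 + 1.7172
 = 5.21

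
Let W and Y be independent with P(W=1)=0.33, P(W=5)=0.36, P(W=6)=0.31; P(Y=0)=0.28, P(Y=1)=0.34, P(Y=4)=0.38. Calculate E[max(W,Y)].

4.3662

E[max(W,Y)] = Σ_w Σ_y max(w,y) · P(W=w)P(Y=y)
 = 1·0.0924 + 1·0.1122 + 4·0.1254 + 5·0.1008 + 5·0.1224 + 5·0.1368 + 6·0.0868 + 6·0.1054 + 6·0.1178
 = 0.0924 + 0.1122 + 0.5016 + 0.504 + 0.612 + 0.684 + 0.5208 + 0.6324 + 0.7068
 = 4.3662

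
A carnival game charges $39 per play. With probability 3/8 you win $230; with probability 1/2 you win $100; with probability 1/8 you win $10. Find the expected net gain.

E[payout] = 230·3/8 + 100·1/2 + 10·1/8
 = 345/4 + 50 + 5/4
 = 275/2
Net = 275/2 - 39 = 197/2

98.5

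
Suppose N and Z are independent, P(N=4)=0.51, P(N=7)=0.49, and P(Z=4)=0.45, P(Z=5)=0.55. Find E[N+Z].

10.02

E[N+Z] = Σ_n Σ_z (n+z) · P(N=n)P(Z=z)
 = 8·0.2295 + 9·0.2805 + 11·0.2205 + 12·0.2695
 = 1.836 + 2.5245 + 2.4255 + 3.234
 = 10.02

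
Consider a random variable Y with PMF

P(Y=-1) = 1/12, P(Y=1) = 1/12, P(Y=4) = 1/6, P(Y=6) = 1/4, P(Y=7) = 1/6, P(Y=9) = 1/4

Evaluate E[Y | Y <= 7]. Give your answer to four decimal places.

P(Y <= 7) = 1/12 + 1/12 + 1/6 + 1/4 + 1/6 = 3/4.
E[Y | Y <= 7] = [(-1)·1/12 + 1·1/12 + 4·1/6 + 6·1/4 + 7·1/6] / (3/4)
 = 10/3 / (3/4)
 = 40/9

4.4444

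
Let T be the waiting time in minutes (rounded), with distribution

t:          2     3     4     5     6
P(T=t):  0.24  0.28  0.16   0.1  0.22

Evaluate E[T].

E[T] = Σ t·P(T=t)
 = 2·0.24 + 3·0.28 + 4·0.16 + 5·0.1 + 6·0.22
 = 0.48 + 0.84 + 0.64 + 0.5 + 1.32
 = 3.78

3.78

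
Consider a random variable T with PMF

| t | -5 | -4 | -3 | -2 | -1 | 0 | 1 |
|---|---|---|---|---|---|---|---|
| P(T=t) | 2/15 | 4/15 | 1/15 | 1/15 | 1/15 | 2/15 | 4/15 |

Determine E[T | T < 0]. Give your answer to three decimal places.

-3.556

P(T < 0) = 2/15 + 4/15 + 1/15 + 1/15 + 1/15 = 3/5.
E[T | T < 0] = [(-5)·2/15 + (-4)·4/15 + (-3)·1/15 + (-2)·1/15 + (-1)·1/15] / (3/5)
 = -32/15 / (3/5)
 = -32/9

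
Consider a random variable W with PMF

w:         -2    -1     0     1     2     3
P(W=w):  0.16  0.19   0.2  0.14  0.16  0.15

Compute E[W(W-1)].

2.56

E[W(W-1)] = Σ w(w-1)·P(W=w)
 = 6·0.16 + 2·0.19 + 0·0.2 + 0·0.14 + 2·0.16 + 6·0.15
 = 0.96 + 0.38 + 0 + 0 + 0.32 + 0.9
 = 2.56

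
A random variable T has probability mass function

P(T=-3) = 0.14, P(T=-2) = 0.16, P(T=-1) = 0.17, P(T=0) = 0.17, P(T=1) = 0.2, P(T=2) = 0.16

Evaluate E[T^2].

2.91

E[T^2] = Σ t^2·P(T=t)
 = 9·0.14 + 4·0.16 + 1·0.17 + 0·0.17 + 1·0.2 + 4·0.16
 = 1.26 + 0.64 + 0.17 + 0 + 0.2 + 0.64
 = 2.91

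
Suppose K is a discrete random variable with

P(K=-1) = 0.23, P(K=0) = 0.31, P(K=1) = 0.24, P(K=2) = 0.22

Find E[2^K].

E[2^K] = Σ 2^k·P(K=k)
 = 0.5·0.23 + 1·0.31 + 2·0.24 + 4·0.22
 = 0.115 + 0.31 + 0.48 + 0.88
 = 1.785

1.785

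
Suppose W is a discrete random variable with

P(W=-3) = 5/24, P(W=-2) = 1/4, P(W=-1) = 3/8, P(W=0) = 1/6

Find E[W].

-1.5

E[W] = Σ w·P(W=w)
 = (-3)·5/24 + (-2)·1/4 + (-1)·3/8 + 0·1/6
 = (-5/8) + (-1/2) + (-3/8) + 0
 = -3/2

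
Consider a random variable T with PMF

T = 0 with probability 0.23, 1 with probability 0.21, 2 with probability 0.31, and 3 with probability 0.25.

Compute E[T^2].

3.7

E[T^2] = Σ t^2·P(T=t)
 = 0·0.23 + 1·0.21 + 4·0.31 + 9·0.25
 = 0 + 0.21 + 1.24 + 2.25
 = 3.7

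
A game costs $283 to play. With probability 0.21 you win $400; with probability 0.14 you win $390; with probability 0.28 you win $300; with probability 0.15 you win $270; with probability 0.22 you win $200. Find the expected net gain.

24.1

E[payout] = 400·0.21 + 390·0.14 + 300·0.28 + 270·0.15 + 200·0.22
 = 84 + 54.6 + 84 + 40.5 + 44
 = 307.1
Net = 307.1 - 283 = 24.1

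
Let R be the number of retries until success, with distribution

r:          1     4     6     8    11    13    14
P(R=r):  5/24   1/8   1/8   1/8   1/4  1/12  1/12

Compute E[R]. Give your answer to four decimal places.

E[R] = Σ r·P(R=r)
 = 1·5/24 + 4·1/8 + 6·1/8 + 8·1/8 + 11·1/4 + 13·1/12 + 14·1/12
 = 5/24 + 1/2 + 3/4 + 1 + 11/4 + 13/12 + 7/6
 = 179/24

7.4583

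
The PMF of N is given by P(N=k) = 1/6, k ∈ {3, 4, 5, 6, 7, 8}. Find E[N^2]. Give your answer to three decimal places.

33.167

E[N^2] = Σ n^2·P(N=n)
 = 9·1/6 + 16·1/6 + 25·1/6 + 36·1/6 + 49·1/6 + 64·1/6
 = 3/2 + 8/3 + 25/6 + 6 + 49/6 + 32/3
 = 199/6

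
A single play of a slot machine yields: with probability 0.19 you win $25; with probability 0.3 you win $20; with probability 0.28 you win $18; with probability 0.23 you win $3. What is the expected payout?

16.48

E[payout] = 25·0.19 + 20·0.3 + 18·0.28 + 3·0.23
 = 4.75 + 6 + 5.04 + 0.69
 = 16.48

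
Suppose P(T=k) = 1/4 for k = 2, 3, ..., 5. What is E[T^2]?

E[T^2] = Σ t^2·P(T=t)
 = 4·1/4 + 9·1/4 + 16·1/4 + 25·1/4
 = 1 + 9/4 + 4 + 25/4
 = 27/2

13.5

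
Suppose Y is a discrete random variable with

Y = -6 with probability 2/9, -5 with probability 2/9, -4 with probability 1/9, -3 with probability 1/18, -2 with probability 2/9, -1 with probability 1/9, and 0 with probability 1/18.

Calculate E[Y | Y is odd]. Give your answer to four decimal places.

-3.5714

P(Y is odd) = 2/9 + 1/18 + 1/9 = 7/18.
E[Y | Y is odd] = [(-5)·2/9 + (-3)·1/18 + (-1)·1/9] / (7/18)
 = -25/18 / (7/18)
 = -25/7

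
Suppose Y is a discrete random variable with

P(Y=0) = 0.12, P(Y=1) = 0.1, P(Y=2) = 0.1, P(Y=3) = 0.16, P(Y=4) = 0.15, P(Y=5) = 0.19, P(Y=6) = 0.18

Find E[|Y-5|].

E[|Y-5|] = Σ |y-5|·P(Y=y)
 = 5·0.12 + 4·0.1 + 3·0.1 + 2·0.16 + 1·0.15 + 0·0.19 + 1·0.18
 = 0.6 + 0.4 + 0.3 + 0.32 + 0.15 + 0 + 0.18
 = 1.95

1.95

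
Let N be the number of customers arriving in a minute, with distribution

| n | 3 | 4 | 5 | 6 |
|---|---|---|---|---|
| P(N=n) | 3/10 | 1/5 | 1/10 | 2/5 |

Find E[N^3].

E[N^3] = Σ n^3·P(N=n)
 = 27·3/10 + 64·1/5 + 125·1/10 + 216·2/5
 = 81/10 + 64/5 + 25/2 + 432/5
 = 599/5

119.8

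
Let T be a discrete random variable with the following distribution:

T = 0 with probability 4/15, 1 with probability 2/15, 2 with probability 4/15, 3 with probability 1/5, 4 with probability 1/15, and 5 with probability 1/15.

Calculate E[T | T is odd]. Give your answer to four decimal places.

P(T is odd) = 2/15 + 1/5 + 1/15 = 2/5.
E[T | T is odd] = [1·2/15 + 3·1/5 + 5·1/15] / (2/5)
 = 16/15 / (2/5)
 = 8/3

2.6667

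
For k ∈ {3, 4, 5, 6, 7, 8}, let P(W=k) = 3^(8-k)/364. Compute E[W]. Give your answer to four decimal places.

E[W] = Σ w·P(W=w)
 = 3·243/364 + 4·81/364 + 5·27/364 + 6·9/364 + 7·3/364 + 8·1/364
 = 729/364 + 81/91 + 135/364 + 27/182 + 3/52 + 2/91
 = 1271/364

3.4918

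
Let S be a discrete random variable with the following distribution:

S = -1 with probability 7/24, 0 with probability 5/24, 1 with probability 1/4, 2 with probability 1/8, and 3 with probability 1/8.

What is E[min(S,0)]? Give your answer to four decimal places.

E[min(S,0)] = Σ min(s,0)·P(S=s)
 = (-1)·7/24 + 0·5/24 + 0·1/4 + 0·1/8 + 0·1/8
 = (-7/24) + 0 + 0 + 0 + 0
 = -7/24

-0.2917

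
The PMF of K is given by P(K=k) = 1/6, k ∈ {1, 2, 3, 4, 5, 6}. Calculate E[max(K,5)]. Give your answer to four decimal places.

E[max(K,5)] = Σ max(k,5)·P(K=k)
 = 5·1/6 + 5·1/6 + 5·1/6 + 5·1/6 + 5·1/6 + 6·1/6
 = 5/6 + 5/6 + 5/6 + 5/6 + 5/6 + 1
 = 31/6

5.1667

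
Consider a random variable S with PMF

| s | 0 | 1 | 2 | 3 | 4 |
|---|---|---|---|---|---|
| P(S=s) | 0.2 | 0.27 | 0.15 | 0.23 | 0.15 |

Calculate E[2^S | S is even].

6.4

P(S is even) = 0.2 + 0.15 + 0.15 = 0.5.
E[2^S | S is even] = [1·0.2 + 4·0.15 + 16·0.15] / 0.5
 = 3.2 / 0.5
 = 32/5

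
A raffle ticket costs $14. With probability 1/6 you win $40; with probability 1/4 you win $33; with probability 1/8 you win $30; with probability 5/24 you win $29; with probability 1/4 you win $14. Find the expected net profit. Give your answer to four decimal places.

E[payout] = 40·1/6 + 33·1/4 + 30·1/8 + 29·5/24 + 14·1/4
 = 20/3 + 33/4 + 15/4 + 145/24 + 7/2
 = 677/24
Net = 677/24 - 14 = 341/24

14.2083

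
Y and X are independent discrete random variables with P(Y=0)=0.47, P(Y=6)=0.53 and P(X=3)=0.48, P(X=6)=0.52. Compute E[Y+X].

7.74

E[Y+X] = Σ_y Σ_x (y+x) · P(Y=y)P(X=x)
 = 3·0.2256 + 6·0.2444 + 9·0.2544 + 12·0.2756
 = 0.6768 + 1.4664 + 2.2896 + 3.3072
 = 7.74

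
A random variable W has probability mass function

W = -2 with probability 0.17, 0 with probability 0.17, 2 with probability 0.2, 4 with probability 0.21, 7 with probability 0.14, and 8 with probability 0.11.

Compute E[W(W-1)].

E[W(W-1)] = Σ w(w-1)·P(W=w)
 = 6·0.17 + 0·0.17 + 2·0.2 + 12·0.21 + 42·0.14 + 56·0.11
 = 1.02 + 0 + 0.4 + 2.52 + 5.88 + 6.16
 = 15.98

15.98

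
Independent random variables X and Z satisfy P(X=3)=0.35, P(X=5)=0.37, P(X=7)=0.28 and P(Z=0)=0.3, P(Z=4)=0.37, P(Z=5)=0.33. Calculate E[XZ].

15.2118

E[XZ] = Σ_x Σ_z xz · P(X=x)P(Z=z)
 = 0·0.105 + 12·0.1295 + 15·0.1155 + 0·0.111 + 20·0.1369 + 25·0.1221 + 0·0.084 + 28·0.1036 + 35·0.0924
 = 0 + 1.554 + 1.7325 + 0 + 2.738 + 3.0525 + 0 + 2.9008 + 3.234
 = 15.2118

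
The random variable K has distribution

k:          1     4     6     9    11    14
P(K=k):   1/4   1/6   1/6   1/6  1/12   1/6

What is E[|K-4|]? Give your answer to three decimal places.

E[|K-4|] = Σ |k-4|·P(K=k)
 = 3·1/4 + 0·1/6 + 2·1/6 + 5·1/6 + 7·1/12 + 10·1/6
 = 3/4 + 0 + 1/3 + 5/6 + 7/12 + 5/3
 = 25/6

4.167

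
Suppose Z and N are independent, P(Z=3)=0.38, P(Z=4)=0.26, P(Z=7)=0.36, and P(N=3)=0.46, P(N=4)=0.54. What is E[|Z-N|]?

E[|Z-N|] = Σ_z Σ_n |z-n| · P(Z=z)P(N=n)
 = 0·0.1748 + 1·0.2052 + 1·0.1196 + 0·0.1404 + 4·0.1656 + 3·0.1944
 = 0 + 0.2052 + 0.1196 + 0 + 0.6624 + 0.5832
 = 1.5704

1.5704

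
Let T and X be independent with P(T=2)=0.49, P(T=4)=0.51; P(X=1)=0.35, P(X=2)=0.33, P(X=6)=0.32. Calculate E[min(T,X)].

1.9764

E[min(T,X)] = Σ_t Σ_x min(t,x) · P(T=t)P(X=x)
 = 1·0.1715 + 2·0.1617 + 2·0.1568 + 1·0.1785 + 2·0.1683 + 4·0.1632
 = 0.1715 + 0.3234 + 0.3136 + 0.1785 + 0.3366 + 0.6528
 = 1.9764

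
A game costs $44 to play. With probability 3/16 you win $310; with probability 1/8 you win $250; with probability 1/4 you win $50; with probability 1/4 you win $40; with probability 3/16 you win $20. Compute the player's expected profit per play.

71.625

E[payout] = 310·3/16 + 250·1/8 + 50·1/4 + 40·1/4 + 20·3/16
 = 465/8 + 125/4 + 25/2 + 10 + 15/4
 = 925/8
Net = 925/8 - 44 = 573/8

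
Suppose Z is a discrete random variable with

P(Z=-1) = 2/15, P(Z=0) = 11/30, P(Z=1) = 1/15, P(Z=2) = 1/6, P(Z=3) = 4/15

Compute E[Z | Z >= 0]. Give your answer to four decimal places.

P(Z >= 0) = 11/30 + 1/15 + 1/6 + 4/15 = 13/15.
E[Z | Z >= 0] = [0·11/30 + 1·1/15 + 2·1/6 + 3·4/15] / (13/15)
 = 6/5 / (13/15)
 = 18/13

1.3846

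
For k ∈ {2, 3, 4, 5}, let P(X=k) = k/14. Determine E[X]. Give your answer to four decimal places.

E[X] = Σ x·P(X=x)
 = 2·1/7 + 3·3/14 + 4·2/7 + 5·5/14
 = 2/7 + 9/14 + 8/7 + 25/14
 = 27/7

3.8571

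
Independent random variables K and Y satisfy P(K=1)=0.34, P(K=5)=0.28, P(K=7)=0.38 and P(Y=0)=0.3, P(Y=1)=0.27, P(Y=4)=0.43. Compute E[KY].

E[KY] = Σ_k Σ_y ky · P(K=k)P(Y=y)
 = 0·0.102 + 1·0.0918 + 4·0.1462 + 0·0.084 + 5·0.0756 + 20·0.1204 + 0·0.114 + 7·0.1026 + 28·0.1634
 = 0 + 0.0918 + 0.5848 + 0 + 0.378 + 2.408 + 0 + 0.7182 + 4.5752
 = 8.756

8.756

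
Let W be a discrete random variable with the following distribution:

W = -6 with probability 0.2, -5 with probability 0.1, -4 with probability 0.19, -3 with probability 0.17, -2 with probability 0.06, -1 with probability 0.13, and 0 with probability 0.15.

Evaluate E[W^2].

14.64

E[W^2] = Σ w^2·P(W=w)
 = 36·0.2 + 25·0.1 + 16·0.19 + 9·0.17 + 4·0.06 + 1·0.13 + 0·0.15
 = 7.2 + 2.5 + 3.04 + 1.53 + 0.24 + 0.13 + 0
 = 14.64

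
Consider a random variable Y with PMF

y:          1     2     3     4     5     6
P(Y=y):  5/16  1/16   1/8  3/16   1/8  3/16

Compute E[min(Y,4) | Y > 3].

4

P(Y > 3) = 3/16 + 1/8 + 3/16 = 1/2.
E[min(Y,4) | Y > 3] = [4·3/16 + 4·1/8 + 4·3/16] / (1/2)
 = 2 / (1/2)
 = 4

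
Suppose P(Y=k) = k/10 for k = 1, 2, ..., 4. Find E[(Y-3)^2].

E[(Y-3)^2] = Σ (y-3)^2·P(Y=y)
 = 4·1/10 + 1·1/5 + 0·3/10 + 1·2/5
 = 2/5 + 1/5 + 0 + 2/5
 = 1

1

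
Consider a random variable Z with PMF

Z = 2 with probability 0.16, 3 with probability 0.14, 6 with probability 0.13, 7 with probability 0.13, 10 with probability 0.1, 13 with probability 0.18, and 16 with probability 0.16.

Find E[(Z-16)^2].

83.77

E[(Z-16)^2] = Σ (z-16)^2·P(Z=z)
 = 196·0.16 + 169·0.14 + 100·0.13 + 81·0.13 + 36·0.1 + 9·0.18 + 0·0.16
 = 31.36 + 23.66 + 13 + 10.53 + 3.6 + 1.62 + 0
 = 83.77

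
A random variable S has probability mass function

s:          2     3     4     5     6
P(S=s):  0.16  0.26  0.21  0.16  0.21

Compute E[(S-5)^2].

E[(S-5)^2] = Σ (s-5)^2·P(S=s)
 = 9·0.16 + 4·0.26 + 1·0.21 + 0·0.16 + 1·0.21
 = 1.44 + 1.04 + 0.21 + 0 + 0.21
 = 2.9

2.9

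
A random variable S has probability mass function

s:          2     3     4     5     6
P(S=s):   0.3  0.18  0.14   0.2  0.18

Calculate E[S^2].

E[S^2] = Σ s^2·P(S=s)
 = 4·0.3 + 9·0.18 + 16·0.14 + 25·0.2 + 36·0.18
 = 1.2 + 1.62 + 2.24 + 5 + 6.48
 = 16.54

16.54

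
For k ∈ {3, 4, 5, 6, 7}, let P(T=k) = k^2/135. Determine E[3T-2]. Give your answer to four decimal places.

15.2222

E[3T-2] = Σ (3t-2)·P(T=t)
 = 7·1/15 + 10·16/135 + 13·5/27 + 16·4/15 + 19·49/135
 = 7/15 + 32/27 + 65/27 + 64/15 + 931/135
 = 137/9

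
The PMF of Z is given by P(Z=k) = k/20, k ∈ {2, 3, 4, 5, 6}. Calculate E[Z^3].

E[Z^3] = Σ z^3·P(Z=z)
 = 8·1/10 + 27·3/20 + 64·1/5 + 125·1/4 + 216·3/10
 = 4/5 + 81/20 + 64/5 + 125/4 + 324/5
 = 1137/10

113.7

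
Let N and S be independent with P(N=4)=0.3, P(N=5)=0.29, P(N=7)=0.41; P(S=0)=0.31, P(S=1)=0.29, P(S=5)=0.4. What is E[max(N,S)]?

5.64

E[max(N,S)] = Σ_n Σ_s max(n,s) · P(N=n)P(S=s)
 = 4·0.093 + 4·0.087 + 5·0.12 + 5·0.0899 + 5·0.0841 + 5·0.116 + 7·0.1271 + 7·0.1189 + 7·0.164
 = 0.372 + 0.348 + 0.6 + 0.4495 + 0.4205 + 0.58 + 0.8897 + 0.8323 + 1.148
 = 5.64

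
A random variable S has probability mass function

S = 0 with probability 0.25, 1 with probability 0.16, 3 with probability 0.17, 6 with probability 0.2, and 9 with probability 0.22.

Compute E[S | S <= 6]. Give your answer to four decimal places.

2.3974

P(S <= 6) = 0.25 + 0.16 + 0.17 + 0.2 = 0.78.
E[S | S <= 6] = [0·0.25 + 1·0.16 + 3·0.17 + 6·0.2] / 0.78
 = 1.87 / 0.78
 = 187/78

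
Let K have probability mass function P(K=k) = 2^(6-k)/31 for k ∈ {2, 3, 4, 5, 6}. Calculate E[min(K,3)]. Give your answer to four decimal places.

2.4839

E[min(K,3)] = Σ min(k,3)·P(K=k)
 = 2·16/31 + 3·8/31 + 3·4/31 + 3·2/31 + 3·1/31
 = 32/31 + 24/31 + 12/31 + 6/31 + 3/31
 = 77/31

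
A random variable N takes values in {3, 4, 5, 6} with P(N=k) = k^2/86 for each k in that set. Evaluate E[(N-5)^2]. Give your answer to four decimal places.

1.0233

E[(N-5)^2] = Σ (n-5)^2·P(N=n)
 = 4·9/86 + 1·8/43 + 0·25/86 + 1·18/43
 = 18/43 + 8/43 + 0 + 18/43
 = 44/43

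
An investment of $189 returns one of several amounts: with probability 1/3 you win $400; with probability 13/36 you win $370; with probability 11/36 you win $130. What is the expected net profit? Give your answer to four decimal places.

117.6667

E[payout] = 400·1/3 + 370·13/36 + 130·11/36
 = 400/3 + 2405/18 + 715/18
 = 920/3
Net = 920/3 - 189 = 353/3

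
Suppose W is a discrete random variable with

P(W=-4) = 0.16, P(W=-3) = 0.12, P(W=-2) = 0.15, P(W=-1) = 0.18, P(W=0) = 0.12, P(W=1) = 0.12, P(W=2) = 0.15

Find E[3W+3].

E[3W+3] = Σ (3w+3)·P(W=w)
 = (-9)·0.16 + (-6)·0.12 + (-3)·0.15 + 0·0.18 + 3·0.12 + 6·0.12 + 9·0.15
 = (-1.44) + (-0.72) + (-0.45) + 0 + 0.36 + 0.72 + 1.35
 = -0.18

-0.18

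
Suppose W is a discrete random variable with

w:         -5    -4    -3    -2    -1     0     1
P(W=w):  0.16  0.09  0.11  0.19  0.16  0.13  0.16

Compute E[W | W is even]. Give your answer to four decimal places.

-1.8049

P(W is even) = 0.09 + 0.19 + 0.13 = 0.41.
E[W | W is even] = [(-4)·0.09 + (-2)·0.19 + 0·0.13] / 0.41
 = -0.74 / 0.41
 = -74/41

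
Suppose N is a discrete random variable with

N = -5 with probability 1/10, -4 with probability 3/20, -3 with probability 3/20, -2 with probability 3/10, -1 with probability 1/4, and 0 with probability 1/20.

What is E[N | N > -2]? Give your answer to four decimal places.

P(N > -2) = 1/4 + 1/20 = 3/10.
E[N | N > -2] = [(-1)·1/4 + 0·1/20] / (3/10)
 = -1/4 / (3/10)
 = -5/6

-0.8333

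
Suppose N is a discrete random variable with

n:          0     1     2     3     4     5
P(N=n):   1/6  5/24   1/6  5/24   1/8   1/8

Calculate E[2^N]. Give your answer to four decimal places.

8.9167

E[2^N] = Σ 2^n·P(N=n)
 = 1·1/6 + 2·5/24 + 4·1/6 + 8·5/24 + 16·1/8 + 32·1/8
 = 1/6 + 5/12 + 2/3 + 5/3 + 2 + 4
 = 107/12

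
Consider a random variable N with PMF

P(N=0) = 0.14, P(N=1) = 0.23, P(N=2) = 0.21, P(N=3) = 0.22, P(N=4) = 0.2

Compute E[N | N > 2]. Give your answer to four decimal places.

3.4762

P(N > 2) = 0.22 + 0.2 = 0.42.
E[N | N > 2] = [3·0.22 + 4·0.2] / 0.42
 = 1.46 / 0.42
 = 73/21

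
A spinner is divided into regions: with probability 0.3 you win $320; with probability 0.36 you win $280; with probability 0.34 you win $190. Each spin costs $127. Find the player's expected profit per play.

134.4

E[payout] = 320·0.3 + 280·0.36 + 190·0.34
 = 96 + 100.8 + 64.6
 = 261.4
Net = 261.4 - 127 = 134.4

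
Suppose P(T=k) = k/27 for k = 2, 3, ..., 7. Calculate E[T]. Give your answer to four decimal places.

E[T] = Σ t·P(T=t)
 = 2·2/27 + 3·1/9 + 4·4/27 + 5·5/27 + 6·2/9 + 7·7/27
 = 4/27 + 1/3 + 16/27 + 25/27 + 4/3 + 49/27
 = 139/27

5.1481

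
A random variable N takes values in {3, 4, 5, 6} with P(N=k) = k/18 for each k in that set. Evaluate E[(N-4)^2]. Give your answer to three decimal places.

1.778

E[(N-4)^2] = Σ (n-4)^2·P(N=n)
 = 1·1/6 + 0·2/9 + 1·5/18 + 4·1/3
 = 1/6 + 0 + 5/18 + 4/3
 = 16/9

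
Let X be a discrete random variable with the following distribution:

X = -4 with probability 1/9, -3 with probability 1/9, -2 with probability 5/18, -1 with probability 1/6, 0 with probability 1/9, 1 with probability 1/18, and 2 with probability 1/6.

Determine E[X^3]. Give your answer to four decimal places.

E[X^3] = Σ x^3·P(X=x)
 = (-64)·1/9 + (-27)·1/9 + (-8)·5/18 + (-1)·1/6 + 0·1/9 + 1·1/18 + 8·1/6
 = (-64/9) + (-3) + (-20/9) + (-1/6) + 0 + 1/18 + 4/3
 = -100/9

-11.1111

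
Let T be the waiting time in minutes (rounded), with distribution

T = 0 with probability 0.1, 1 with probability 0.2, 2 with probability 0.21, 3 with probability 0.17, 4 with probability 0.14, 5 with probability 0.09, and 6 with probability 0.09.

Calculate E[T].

E[T] = Σ t·P(T=t)
 = 0·0.1 + 1·0.2 + 2·0.21 + 3·0.17 + 4·0.14 + 5·0.09 + 6·0.09
 = 0 + 0.2 + 0.42 + 0.51 + 0.56 + 0.45 + 0.54
 = 2.68

2.68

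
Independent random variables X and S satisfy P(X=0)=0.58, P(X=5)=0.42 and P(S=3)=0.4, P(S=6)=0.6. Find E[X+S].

E[X+S] = Σ_x Σ_s (x+s) · P(X=x)P(S=s)
 = 3·0.232 + 6·0.348 + 8·0.168 + 11·0.252
 = 0.696 + 2.088 + 1.344 + 2.772
 = 6.9

6.9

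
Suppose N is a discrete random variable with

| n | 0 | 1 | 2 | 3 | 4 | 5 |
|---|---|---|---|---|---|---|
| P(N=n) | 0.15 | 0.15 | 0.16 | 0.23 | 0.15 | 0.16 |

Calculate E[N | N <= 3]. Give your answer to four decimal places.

1.6812

P(N <= 3) = 0.15 + 0.15 + 0.16 + 0.23 = 0.69.
E[N | N <= 3] = [0·0.15 + 1·0.15 + 2·0.16 + 3·0.23] / 0.69
 = 1.16 / 0.69
 = 116/69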